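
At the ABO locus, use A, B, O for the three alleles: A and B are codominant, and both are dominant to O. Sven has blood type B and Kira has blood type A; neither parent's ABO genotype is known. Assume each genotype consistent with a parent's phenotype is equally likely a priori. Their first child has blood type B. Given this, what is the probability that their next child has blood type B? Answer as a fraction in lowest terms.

Possible genotypes: Sven ∈ {BB, BO}; Kira ∈ {AA, AO}.
Weight each parental genotype pair by prior × P(type-B child):
  BB × AO: posterior weight 2/3; P(next child type B) = 1/2.
  BO × AO: posterior weight 1/3; P(next child type B) = 1/4.
Weighted sum = 5/12.

5/12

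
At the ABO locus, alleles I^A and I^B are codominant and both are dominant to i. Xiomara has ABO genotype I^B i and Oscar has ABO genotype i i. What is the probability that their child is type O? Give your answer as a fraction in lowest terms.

ABO cross I^B i × i i → offspring phenotypes: 1/2 O, 1/2 B.
So P(type O) = 1/2.

1/2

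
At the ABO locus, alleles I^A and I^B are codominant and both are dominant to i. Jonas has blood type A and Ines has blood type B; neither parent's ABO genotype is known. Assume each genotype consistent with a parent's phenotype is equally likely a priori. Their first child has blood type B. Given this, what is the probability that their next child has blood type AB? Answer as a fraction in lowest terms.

5/12

Possible genotypes: Jonas ∈ {I^A I^A, I^A i}; Ines ∈ {I^B I^B, I^B i}.
Weight each parental genotype pair by prior × P(type-B child):
  I^A i × I^B I^B: posterior weight 2/3; P(next child type AB) = 1/2.
  I^A i × I^B i: posterior weight 1/3; P(next child type AB) = 1/4.
Weighted sum = 5/12.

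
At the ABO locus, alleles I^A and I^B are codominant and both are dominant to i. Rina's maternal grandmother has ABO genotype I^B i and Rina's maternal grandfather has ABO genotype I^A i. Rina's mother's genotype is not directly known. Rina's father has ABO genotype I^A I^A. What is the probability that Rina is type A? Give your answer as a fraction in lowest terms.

Rina's mother's ABO genotype from I^B i × I^A i: 1/4 I^A I^B, 1/4 I^A i, 1/4 I^B i, 1/4 i i.
Crossing each possibility with the father I^A I^A and summing P(type A): 1/4·1/2 + 1/4·1 + 1/4·1/2 + 1/4·1 = 3/4.

3/4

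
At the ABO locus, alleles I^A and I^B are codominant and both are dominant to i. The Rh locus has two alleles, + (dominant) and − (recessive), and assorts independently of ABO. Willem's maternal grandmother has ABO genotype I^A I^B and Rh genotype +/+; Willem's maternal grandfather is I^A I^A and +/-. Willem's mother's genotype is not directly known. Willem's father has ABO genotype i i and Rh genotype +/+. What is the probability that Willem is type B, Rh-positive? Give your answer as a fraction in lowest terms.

1/4

Willem's mother's ABO genotype from I^A I^B × I^A I^A: 1/2 I^A I^A, 1/2 I^A I^B.
Crossing each possibility with the father i i and summing P(type B): 1/2·0 + 1/2·1/2 = 1/4.
Similarly for Rh via the mother's Rh distribution: P(Rh+) = 1.
Independent loci: 1/4 × 1 = 1/4.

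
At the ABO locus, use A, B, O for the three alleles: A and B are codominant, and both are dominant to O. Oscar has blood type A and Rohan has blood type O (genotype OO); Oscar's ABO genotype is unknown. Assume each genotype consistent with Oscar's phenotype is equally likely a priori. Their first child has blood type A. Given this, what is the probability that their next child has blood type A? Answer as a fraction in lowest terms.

Possible genotypes: Oscar ∈ {AA, AO}; Rohan ∈ {OO}.
Weight each parental genotype pair by prior × P(type-A child):
  AA × OO: posterior weight 2/3; P(next child type A) = 1.
  AO × OO: posterior weight 1/3; P(next child type A) = 1/2.
Weighted sum = 5/6.

5/6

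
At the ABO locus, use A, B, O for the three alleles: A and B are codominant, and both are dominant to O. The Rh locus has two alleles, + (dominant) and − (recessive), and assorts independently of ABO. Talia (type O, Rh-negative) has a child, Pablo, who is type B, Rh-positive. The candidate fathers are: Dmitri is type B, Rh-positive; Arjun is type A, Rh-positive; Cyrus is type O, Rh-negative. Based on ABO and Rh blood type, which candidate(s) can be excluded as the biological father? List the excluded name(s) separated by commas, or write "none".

A candidate is excluded only if no genotype consistent with his phenotype could produce a type B, Rh-positive child with a type O, Rh-negative mother.
Arjun (type A, Rh+): no genotype consistent with that phenotype can produce a type-B Rh+ child with a type-O mother.
Cyrus (type O, Rh-): no genotype consistent with that phenotype can produce a type-B Rh+ child with a type-O mother.

Arjun, Cyrus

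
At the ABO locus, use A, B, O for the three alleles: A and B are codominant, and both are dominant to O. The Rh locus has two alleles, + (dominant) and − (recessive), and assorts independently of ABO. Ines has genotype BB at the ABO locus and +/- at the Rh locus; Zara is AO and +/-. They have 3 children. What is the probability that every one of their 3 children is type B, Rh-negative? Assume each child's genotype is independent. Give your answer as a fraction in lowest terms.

1/512

ABO cross BB × AO → 1/2 B, 1/2 AB.
Rh cross +/- × +/- → 3/4 Rh+, 1/4 Rh-; so P(type B, Rh-negative) = 1/2 × 1/4 = 1/8 per child.
All 3 independent: (1/8)^3 = 1/512.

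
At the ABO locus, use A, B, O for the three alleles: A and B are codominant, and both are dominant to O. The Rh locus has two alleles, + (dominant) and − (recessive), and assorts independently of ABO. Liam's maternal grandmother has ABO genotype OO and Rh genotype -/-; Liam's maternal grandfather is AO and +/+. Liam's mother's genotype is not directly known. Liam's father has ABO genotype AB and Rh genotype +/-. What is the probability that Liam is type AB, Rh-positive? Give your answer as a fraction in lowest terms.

3/32

Liam's mother's ABO genotype from OO × AO: 1/2 AO, 1/2 OO.
Crossing each possibility with the father AB and summing P(type AB): 1/2·1/4 + 1/2·0 = 1/8.
Similarly for Rh via the mother's Rh distribution: P(Rh+) = 3/4.
Independent loci: 1/8 × 3/4 = 3/32.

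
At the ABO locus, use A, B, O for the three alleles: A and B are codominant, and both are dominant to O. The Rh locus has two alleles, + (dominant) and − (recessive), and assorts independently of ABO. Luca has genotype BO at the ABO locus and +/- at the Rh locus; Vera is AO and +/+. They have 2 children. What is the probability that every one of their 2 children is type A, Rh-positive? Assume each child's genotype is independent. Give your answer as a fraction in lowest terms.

ABO cross BO × AO → 1/4 O, 1/4 A, 1/4 B, 1/4 AB.
Rh cross +/- × +/+ → 1 Rh+; so P(type A, Rh-positive) = 1/4 × 1 = 1/4 per child.
All 2 independent: (1/4)^2 = 1/16.

1/16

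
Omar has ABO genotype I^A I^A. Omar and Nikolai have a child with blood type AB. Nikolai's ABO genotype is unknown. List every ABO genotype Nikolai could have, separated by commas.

For each candidate genotype of Nikolai, check whether crossing it with I^A I^A can produce every observed child phenotype.
  I^A I^A → possible child types {A} ✗
  I^A I^B → possible child types {A, AB} ✓
  I^A i → possible child types {A} ✗
  I^B I^B → possible child types {AB} ✓
  I^B i → possible child types {A, AB} ✓
  i i → possible child types {A} ✗

I^A I^B, I^B I^B, I^B i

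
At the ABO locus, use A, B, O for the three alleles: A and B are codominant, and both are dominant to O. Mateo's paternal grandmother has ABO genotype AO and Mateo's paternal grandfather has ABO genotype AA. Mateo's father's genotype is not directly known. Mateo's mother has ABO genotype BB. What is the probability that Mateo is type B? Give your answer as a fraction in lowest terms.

1/4

Mateo's father's ABO genotype from AO × AA: 1/2 AA, 1/2 AO.
Crossing each possibility with the mother BB and summing P(type B): 1/2·0 + 1/2·1/2 = 1/4.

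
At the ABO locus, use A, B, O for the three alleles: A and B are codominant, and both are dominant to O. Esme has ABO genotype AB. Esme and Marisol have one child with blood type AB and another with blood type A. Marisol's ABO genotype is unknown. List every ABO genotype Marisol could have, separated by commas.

AA, AB, AO, BO

For each candidate genotype of Marisol, check whether crossing it with AB can produce every observed child phenotype.
  AA → possible child types {A, AB} ✓
  AB → possible child types {A, B, AB} ✓
  AO → possible child types {A, B, AB} ✓
  BB → possible child types {B, AB} ✗
  BO → possible child types {A, B, AB} ✓
  OO → possible child types {A, B} ✗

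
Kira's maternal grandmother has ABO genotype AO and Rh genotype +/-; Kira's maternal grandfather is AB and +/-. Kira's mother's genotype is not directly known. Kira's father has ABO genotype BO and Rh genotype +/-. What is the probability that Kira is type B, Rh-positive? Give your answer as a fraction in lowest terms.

Kira's mother's ABO genotype from AO × AB: 1/4 AA, 1/4 AB, 1/4 AO, 1/4 BO.
Crossing each possibility with the father BO and summing P(type B): 1/4·0 + 1/4·1/2 + 1/4·1/4 + 1/4·3/4 = 3/8.
Similarly for Rh via the mother's Rh distribution: P(Rh+) = 3/4.
Independent loci: 3/8 × 3/4 = 9/32.

9/32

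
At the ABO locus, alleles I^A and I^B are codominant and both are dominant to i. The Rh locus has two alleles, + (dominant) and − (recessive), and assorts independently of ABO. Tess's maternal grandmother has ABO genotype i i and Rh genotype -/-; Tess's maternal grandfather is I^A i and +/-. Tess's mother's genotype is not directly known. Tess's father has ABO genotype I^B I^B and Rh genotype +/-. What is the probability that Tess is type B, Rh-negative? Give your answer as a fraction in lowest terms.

Tess's mother's ABO genotype from i i × I^A i: 1/2 I^A i, 1/2 i i.
Crossing each possibility with the father I^B I^B and summing P(type B): 1/2·1/2 + 1/2·1 = 3/4.
Similarly for Rh via the mother's Rh distribution: P(Rh-) = 3/8.
Independent loci: 3/4 × 3/8 = 9/32.

9/32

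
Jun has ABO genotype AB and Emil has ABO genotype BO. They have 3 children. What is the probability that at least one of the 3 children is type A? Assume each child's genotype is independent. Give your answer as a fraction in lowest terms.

ABO cross AB × BO → 1/4 A, 1/2 B, 1/4 AB.
So P(type A) = 1/4 per child.
P(none) = (3/4)^3 = 27/64; P(at least one) = 1 − 27/64 = 37/64.

37/64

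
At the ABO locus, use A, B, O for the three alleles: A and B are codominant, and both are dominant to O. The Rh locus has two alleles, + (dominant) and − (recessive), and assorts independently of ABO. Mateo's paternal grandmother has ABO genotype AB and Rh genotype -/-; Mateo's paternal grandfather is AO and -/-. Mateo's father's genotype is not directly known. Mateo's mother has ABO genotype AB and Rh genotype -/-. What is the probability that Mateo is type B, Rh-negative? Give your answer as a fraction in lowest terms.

1/4

Mateo's father's ABO genotype from AB × AO: 1/4 AA, 1/4 AB, 1/4 AO, 1/4 BO.
Crossing each possibility with the mother AB and summing P(type B): 1/4·0 + 1/4·1/4 + 1/4·1/4 + 1/4·1/2 = 1/4.
Similarly for Rh via the father's Rh distribution: P(Rh-) = 1.
Independent loci: 1/4 × 1 = 1/4.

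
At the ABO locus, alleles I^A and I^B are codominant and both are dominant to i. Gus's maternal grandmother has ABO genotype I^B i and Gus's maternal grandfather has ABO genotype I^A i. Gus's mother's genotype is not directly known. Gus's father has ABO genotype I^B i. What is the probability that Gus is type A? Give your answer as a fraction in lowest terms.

Gus's mother's ABO genotype from I^B i × I^A i: 1/4 I^A I^B, 1/4 I^A i, 1/4 I^B i, 1/4 i i.
Crossing each possibility with the father I^B i and summing P(type A): 1/4·1/4 + 1/4·1/4 + 1/4·0 + 1/4·0 = 1/8.

1/8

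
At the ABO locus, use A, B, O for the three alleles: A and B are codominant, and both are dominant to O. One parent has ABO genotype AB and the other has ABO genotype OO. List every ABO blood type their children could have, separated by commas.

Gametes from AB × OO give offspring ABO genotypes AO, BO, i.e. phenotypes A, B.

A, B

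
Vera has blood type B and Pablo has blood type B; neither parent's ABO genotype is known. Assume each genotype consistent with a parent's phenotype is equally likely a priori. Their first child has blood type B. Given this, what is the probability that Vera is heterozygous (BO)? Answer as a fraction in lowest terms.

7/15

Possible genotypes: Vera ∈ {BB, BO}; Pablo ∈ {BB, BO}.
Weight each parental genotype pair by prior × P(type-B child):
  BB × BB: posterior weight 4/15.
  BB × BO: posterior weight 4/15.
  BO × BB: posterior weight 4/15.
  BO × BO: posterior weight 1/5.
Sum the posterior weight over pairs where Vera is BO: 7/15.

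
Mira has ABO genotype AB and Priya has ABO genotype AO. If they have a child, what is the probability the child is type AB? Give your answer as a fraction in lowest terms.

ABO cross AB × AO → offspring phenotypes: 1/2 A, 1/4 B, 1/4 AB.
So P(type AB) = 1/4.

1/4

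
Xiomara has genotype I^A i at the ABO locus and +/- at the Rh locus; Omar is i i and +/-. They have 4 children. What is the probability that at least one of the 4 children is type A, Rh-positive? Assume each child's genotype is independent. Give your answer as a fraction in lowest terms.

ABO cross I^A i × i i → 1/2 O, 1/2 A.
Rh cross +/- × +/- → 3/4 Rh+, 1/4 Rh-; so P(type A, Rh-positive) = 1/2 × 3/4 = 3/8 per child.
P(none) = (5/8)^4 = 625/4096; P(at least one) = 1 − 625/4096 = 3471/4096.

3471/4096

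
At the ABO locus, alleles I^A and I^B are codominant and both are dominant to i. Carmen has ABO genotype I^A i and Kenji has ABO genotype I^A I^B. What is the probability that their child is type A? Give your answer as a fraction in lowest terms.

1/2

ABO cross I^A i × I^A I^B → offspring phenotypes: 1/2 A, 1/4 B, 1/4 AB.
So P(type A) = 1/2.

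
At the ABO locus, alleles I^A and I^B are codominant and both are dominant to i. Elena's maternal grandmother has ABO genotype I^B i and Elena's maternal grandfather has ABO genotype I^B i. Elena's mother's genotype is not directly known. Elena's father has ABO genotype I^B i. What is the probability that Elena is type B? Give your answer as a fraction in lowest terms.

3/4

Elena's mother's ABO genotype from I^B i × I^B i: 1/4 I^B I^B, 1/2 I^B i, 1/4 i i.
Crossing each possibility with the father I^B i and summing P(type B): 1/4·1 + 1/2·3/4 + 1/4·1/2 = 3/4.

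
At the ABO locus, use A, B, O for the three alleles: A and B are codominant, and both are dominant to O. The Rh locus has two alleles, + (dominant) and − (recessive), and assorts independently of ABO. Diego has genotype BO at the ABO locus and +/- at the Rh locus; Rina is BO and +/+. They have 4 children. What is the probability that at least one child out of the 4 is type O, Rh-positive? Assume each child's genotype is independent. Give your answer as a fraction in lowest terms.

175/256

ABO cross BO × BO → 1/4 O, 3/4 B.
Rh cross +/- × +/+ → 1 Rh+; so P(type O, Rh-positive) = 1/4 × 1 = 1/4 per child.
P(none) = (3/4)^4 = 81/256; P(at least one) = 1 − 81/256 = 175/256.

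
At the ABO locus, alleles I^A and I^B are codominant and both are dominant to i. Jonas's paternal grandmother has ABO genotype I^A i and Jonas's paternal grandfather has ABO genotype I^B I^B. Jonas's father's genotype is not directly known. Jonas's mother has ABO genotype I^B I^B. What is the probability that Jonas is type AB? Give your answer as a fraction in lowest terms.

1/4

Jonas's father's ABO genotype from I^A i × I^B I^B: 1/2 I^A I^B, 1/2 I^B i.
Crossing each possibility with the mother I^B I^B and summing P(type AB): 1/2·1/2 + 1/2·0 = 1/4.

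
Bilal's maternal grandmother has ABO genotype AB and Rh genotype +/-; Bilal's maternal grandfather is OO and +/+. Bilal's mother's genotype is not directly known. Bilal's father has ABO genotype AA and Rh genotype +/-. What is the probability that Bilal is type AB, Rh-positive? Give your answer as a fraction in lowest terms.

7/32

Bilal's mother's ABO genotype from AB × OO: 1/2 AO, 1/2 BO.
Crossing each possibility with the father AA and summing P(type AB): 1/2·0 + 1/2·1/2 = 1/4.
Similarly for Rh via the mother's Rh distribution: P(Rh+) = 7/8.
Independent loci: 1/4 × 7/8 = 7/32.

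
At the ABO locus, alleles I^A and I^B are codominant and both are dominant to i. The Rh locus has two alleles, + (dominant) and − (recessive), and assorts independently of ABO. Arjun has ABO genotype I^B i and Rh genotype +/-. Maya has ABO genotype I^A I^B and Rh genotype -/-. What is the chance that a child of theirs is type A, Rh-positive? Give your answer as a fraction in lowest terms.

ABO cross I^B i × I^A I^B → offspring phenotypes: 1/4 A, 1/2 B, 1/4 AB.
Rh cross +/- × -/- → 1/2 Rh+, 1/2 Rh-.
Independent loci: P(type A, Rh-positive) = 1/4 × 1/2 = 1/8.

1/8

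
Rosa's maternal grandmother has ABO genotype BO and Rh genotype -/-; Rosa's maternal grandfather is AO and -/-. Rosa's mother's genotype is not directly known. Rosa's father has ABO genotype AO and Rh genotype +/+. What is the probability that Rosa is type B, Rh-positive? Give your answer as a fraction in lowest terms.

Rosa's mother's ABO genotype from BO × AO: 1/4 AB, 1/4 AO, 1/4 BO, 1/4 OO.
Crossing each possibility with the father AO and summing P(type B): 1/4·1/4 + 1/4·0 + 1/4·1/4 + 1/4·0 = 1/8.
Similarly for Rh via the mother's Rh distribution: P(Rh+) = 1.
Independent loci: 1/8 × 1 = 1/8.

1/8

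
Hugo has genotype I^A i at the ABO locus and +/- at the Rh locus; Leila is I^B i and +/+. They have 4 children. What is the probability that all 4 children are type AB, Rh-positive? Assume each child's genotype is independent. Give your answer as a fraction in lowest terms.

ABO cross I^A i × I^B i → 1/4 O, 1/4 A, 1/4 B, 1/4 AB.
Rh cross +/- × +/+ → 1 Rh+; so P(type AB, Rh-positive) = 1/4 × 1 = 1/4 per child.
All 4 independent: (1/4)^4 = 1/256.

1/256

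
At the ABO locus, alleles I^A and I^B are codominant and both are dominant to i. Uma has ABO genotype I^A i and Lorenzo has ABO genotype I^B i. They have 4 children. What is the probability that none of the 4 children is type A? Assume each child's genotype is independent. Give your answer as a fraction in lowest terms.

ABO cross I^A i × I^B i → 1/4 O, 1/4 A, 1/4 B, 1/4 AB.
So P(type A) = 1/4 per child.
P(not type A) = 3/4 for one child; (3/4)^4 = 81/256.

81/256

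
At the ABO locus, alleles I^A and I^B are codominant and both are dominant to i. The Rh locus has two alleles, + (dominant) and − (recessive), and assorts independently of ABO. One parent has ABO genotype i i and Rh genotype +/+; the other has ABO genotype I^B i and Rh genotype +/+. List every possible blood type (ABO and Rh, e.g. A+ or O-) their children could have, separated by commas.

Gametes from i i × I^B i give offspring ABO genotypes I^B i, i i, i.e. phenotypes O, B.
Rh cross +/+ × +/+ → phenotypes Rh+.
Combining independently: O+, B+.

O+, B+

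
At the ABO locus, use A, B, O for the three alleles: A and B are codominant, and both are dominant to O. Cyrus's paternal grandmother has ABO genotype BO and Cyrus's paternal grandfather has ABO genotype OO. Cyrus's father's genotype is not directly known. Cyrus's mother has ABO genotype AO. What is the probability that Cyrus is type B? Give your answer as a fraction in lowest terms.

1/8

Cyrus's father's ABO genotype from BO × OO: 1/2 BO, 1/2 OO.
Crossing each possibility with the mother AO and summing P(type B): 1/2·1/4 + 1/2·0 = 1/8.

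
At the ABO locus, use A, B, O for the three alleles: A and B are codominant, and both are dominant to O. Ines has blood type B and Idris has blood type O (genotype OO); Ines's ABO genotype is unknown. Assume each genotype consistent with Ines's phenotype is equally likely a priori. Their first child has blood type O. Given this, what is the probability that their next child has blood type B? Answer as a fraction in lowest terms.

1/2

Possible genotypes: Ines ∈ {BB, BO}; Idris ∈ {OO}.
Weight each parental genotype pair by prior × P(type-O child):
  BO × OO: posterior weight 1; P(next child type B) = 1/2.
Weighted sum = 1/2.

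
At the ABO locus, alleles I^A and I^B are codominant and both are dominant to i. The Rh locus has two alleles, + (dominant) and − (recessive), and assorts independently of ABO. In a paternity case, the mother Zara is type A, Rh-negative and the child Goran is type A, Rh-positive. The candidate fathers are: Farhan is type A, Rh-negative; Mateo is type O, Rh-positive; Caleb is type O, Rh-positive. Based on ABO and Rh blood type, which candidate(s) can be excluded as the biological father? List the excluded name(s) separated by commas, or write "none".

A candidate is excluded only if no genotype consistent with his phenotype could produce a type A, Rh-positive child with a type A, Rh-negative mother.
Farhan (type A, Rh-): no genotype consistent with that phenotype can produce a type-A Rh+ child with a type-A mother.

Farhan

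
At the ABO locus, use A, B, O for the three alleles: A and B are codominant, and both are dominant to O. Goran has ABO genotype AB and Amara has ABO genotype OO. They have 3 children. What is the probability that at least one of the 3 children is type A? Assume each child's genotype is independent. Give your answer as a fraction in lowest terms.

7/8

ABO cross AB × OO → 1/2 A, 1/2 B.
So P(type A) = 1/2 per child.
P(none) = (1/2)^3 = 1/8; P(at least one) = 1 − 1/8 = 7/8.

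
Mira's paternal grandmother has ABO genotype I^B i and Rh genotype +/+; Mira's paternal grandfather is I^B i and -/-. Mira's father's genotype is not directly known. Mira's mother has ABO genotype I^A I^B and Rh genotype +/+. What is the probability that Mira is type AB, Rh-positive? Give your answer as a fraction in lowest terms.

1/4

Mira's father's ABO genotype from I^B i × I^B i: 1/4 I^B I^B, 1/2 I^B i, 1/4 i i.
Crossing each possibility with the mother I^A I^B and summing P(type AB): 1/4·1/2 + 1/2·1/4 + 1/4·0 = 1/4.
Similarly for Rh via the father's Rh distribution: P(Rh+) = 1.
Independent loci: 1/4 × 1 = 1/4.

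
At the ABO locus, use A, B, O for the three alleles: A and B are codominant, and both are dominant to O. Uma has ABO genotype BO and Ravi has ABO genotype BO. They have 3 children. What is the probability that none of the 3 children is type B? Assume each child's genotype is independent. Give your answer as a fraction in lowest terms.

1/64

ABO cross BO × BO → 1/4 O, 3/4 B.
So P(type B) = 3/4 per child.
P(not type B) = 1/4 for one child; (1/4)^3 = 1/64.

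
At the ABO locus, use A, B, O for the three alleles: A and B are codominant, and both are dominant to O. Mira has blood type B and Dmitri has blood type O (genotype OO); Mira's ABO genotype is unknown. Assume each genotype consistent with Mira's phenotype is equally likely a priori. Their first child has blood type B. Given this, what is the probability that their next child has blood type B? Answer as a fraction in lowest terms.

Possible genotypes: Mira ∈ {BB, BO}; Dmitri ∈ {OO}.
Weight each parental genotype pair by prior × P(type-B child):
  BB × OO: posterior weight 2/3; P(next child type B) = 1.
  BO × OO: posterior weight 1/3; P(next child type B) = 1/2.
Weighted sum = 5/6.

5/6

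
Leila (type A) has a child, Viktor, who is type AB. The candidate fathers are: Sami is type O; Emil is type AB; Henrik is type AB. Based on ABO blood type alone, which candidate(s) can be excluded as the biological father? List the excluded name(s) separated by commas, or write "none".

A candidate is excluded only if no genotype consistent with his phenotype could produce a type AB child with a type A mother.
Sami (type O): no genotype consistent with that phenotype can produce a type-AB child with a type-A mother.

Sami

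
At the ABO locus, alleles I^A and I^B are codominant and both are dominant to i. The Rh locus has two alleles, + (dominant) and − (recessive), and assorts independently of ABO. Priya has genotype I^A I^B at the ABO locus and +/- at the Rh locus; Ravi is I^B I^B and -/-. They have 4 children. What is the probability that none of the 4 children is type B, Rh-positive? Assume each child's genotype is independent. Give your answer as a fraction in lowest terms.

81/256

ABO cross I^A I^B × I^B I^B → 1/2 B, 1/2 AB.
Rh cross +/- × -/- → 1/2 Rh+, 1/2 Rh-; so P(type B, Rh-positive) = 1/2 × 1/2 = 1/4 per child.
P(not type B, Rh-positive) = 3/4 for one child; (3/4)^4 = 81/256.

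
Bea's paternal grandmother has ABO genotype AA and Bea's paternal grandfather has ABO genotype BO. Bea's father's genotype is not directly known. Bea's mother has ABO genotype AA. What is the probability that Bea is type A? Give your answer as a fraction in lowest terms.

Bea's father's ABO genotype from AA × BO: 1/2 AB, 1/2 AO.
Crossing each possibility with the mother AA and summing P(type A): 1/2·1/2 + 1/2·1 = 3/4.

3/4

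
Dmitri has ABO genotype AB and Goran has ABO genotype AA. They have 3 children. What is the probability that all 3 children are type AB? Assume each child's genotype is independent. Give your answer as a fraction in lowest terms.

1/8

ABO cross AB × AA → 1/2 A, 1/2 AB.
So P(type AB) = 1/2 per child.
All 3 independent: (1/2)^3 = 1/8.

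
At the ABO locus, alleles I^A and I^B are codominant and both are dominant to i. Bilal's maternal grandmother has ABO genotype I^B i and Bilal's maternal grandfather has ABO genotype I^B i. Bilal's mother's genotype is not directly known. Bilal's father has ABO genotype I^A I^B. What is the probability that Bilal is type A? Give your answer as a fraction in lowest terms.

Bilal's mother's ABO genotype from I^B i × I^B i: 1/4 I^B I^B, 1/2 I^B i, 1/4 i i.
Crossing each possibility with the father I^A I^B and summing P(type A): 1/4·0 + 1/2·1/4 + 1/4·1/2 = 1/4.

1/4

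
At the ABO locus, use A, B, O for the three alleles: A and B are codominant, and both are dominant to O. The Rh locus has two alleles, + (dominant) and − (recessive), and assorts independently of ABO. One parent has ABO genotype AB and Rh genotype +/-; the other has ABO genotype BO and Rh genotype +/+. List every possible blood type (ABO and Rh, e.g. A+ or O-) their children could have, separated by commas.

A+, B+, AB+

Gametes from AB × BO give offspring ABO genotypes AB, AO, BB, BO, i.e. phenotypes A, B, AB.
Rh cross +/- × +/+ → phenotypes Rh+.
Combining independently: A+, B+, AB+.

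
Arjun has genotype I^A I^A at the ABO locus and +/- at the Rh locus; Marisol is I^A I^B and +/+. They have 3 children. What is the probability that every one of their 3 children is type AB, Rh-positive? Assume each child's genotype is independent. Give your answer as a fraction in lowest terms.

ABO cross I^A I^A × I^A I^B → 1/2 A, 1/2 AB.
Rh cross +/- × +/+ → 1 Rh+; so P(type AB, Rh-positive) = 1/2 × 1 = 1/2 per child.
All 3 independent: (1/2)^3 = 1/8.

1/8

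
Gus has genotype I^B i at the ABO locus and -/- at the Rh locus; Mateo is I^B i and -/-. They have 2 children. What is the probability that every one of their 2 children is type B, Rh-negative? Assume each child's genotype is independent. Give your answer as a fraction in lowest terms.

9/16

ABO cross I^B i × I^B i → 1/4 O, 3/4 B.
Rh cross -/- × -/- → 1 Rh-; so P(type B, Rh-negative) = 3/4 × 1 = 3/4 per child.
All 2 independent: (3/4)^2 = 9/16.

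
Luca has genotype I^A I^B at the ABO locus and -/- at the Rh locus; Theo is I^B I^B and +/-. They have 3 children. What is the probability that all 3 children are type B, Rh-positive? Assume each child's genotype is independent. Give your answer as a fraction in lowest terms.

ABO cross I^A I^B × I^B I^B → 1/2 B, 1/2 AB.
Rh cross -/- × +/- → 1/2 Rh+, 1/2 Rh-; so P(type B, Rh-positive) = 1/2 × 1/2 = 1/4 per child.
All 3 independent: (1/4)^3 = 1/64.

1/64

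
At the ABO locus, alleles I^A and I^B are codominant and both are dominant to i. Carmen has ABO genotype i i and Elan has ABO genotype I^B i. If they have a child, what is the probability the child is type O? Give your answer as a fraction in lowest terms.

1/2

ABO cross i i × I^B i → offspring phenotypes: 1/2 O, 1/2 B.
So P(type O) = 1/2.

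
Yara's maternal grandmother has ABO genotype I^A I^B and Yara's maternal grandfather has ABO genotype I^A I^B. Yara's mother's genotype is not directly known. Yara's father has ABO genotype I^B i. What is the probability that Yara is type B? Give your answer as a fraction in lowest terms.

Yara's mother's ABO genotype from I^A I^B × I^A I^B: 1/4 I^A I^A, 1/2 I^A I^B, 1/4 I^B I^B.
Crossing each possibility with the father I^B i and summing P(type B): 1/4·0 + 1/2·1/2 + 1/4·1 = 1/2.

1/2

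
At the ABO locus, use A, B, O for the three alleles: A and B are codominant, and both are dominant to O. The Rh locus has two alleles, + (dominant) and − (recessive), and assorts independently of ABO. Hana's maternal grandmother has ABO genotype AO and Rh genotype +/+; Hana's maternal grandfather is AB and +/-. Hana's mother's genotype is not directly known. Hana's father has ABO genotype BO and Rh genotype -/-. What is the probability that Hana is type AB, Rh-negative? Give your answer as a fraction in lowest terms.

1/16

Hana's mother's ABO genotype from AO × AB: 1/4 AA, 1/4 AB, 1/4 AO, 1/4 BO.
Crossing each possibility with the father BO and summing P(type AB): 1/4·1/2 + 1/4·1/4 + 1/4·1/4 + 1/4·0 = 1/4.
Similarly for Rh via the mother's Rh distribution: P(Rh-) = 1/4.
Independent loci: 1/4 × 1/4 = 1/16.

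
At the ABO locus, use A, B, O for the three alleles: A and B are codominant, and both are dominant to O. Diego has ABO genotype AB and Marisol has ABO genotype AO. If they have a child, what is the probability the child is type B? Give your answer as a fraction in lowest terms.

1/4

ABO cross AB × AO → offspring phenotypes: 1/2 A, 1/4 B, 1/4 AB.
So P(type B) = 1/4.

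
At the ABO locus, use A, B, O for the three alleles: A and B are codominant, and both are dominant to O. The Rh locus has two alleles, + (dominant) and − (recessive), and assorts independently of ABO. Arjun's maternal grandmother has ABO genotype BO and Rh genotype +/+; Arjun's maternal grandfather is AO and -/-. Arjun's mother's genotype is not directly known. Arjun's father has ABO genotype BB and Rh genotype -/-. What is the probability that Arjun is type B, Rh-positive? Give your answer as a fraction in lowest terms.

Arjun's mother's ABO genotype from BO × AO: 1/4 AB, 1/4 AO, 1/4 BO, 1/4 OO.
Crossing each possibility with the father BB and summing P(type B): 1/4·1/2 + 1/4·1/2 + 1/4·1 + 1/4·1 = 3/4.
Similarly for Rh via the mother's Rh distribution: P(Rh+) = 1/2.
Independent loci: 3/4 × 1/2 = 3/8.

3/8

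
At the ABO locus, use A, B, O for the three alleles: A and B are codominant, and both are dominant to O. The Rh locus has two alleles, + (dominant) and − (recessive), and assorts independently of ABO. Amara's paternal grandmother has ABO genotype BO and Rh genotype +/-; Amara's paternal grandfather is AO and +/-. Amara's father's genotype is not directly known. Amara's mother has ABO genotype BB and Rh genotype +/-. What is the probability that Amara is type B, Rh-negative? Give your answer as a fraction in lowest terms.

Amara's father's ABO genotype from BO × AO: 1/4 AB, 1/4 AO, 1/4 BO, 1/4 OO.
Crossing each possibility with the mother BB and summing P(type B): 1/4·1/2 + 1/4·1/2 + 1/4·1 + 1/4·1 = 3/4.
Similarly for Rh via the father's Rh distribution: P(Rh-) = 1/4.
Independent loci: 3/4 × 1/4 = 3/16.

3/16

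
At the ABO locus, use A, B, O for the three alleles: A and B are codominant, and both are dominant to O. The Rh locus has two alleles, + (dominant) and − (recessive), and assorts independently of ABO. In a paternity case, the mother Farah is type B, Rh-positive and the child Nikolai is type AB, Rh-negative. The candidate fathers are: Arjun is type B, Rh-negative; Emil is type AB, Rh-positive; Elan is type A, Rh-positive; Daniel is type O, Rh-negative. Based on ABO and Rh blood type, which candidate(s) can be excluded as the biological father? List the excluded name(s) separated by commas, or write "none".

A candidate is excluded only if no genotype consistent with his phenotype could produce a type AB, Rh-negative child with a type B, Rh-positive mother.
Arjun (type B, Rh-): no genotype consistent with that phenotype can produce a type-AB Rh- child with a type-B mother.
Daniel (type O, Rh-): no genotype consistent with that phenotype can produce a type-AB Rh- child with a type-B mother.

Arjun, Daniel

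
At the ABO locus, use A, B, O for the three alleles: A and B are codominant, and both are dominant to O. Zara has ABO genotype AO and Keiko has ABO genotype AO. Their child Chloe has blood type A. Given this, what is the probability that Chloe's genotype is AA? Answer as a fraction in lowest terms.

1/3

Cross AO × AO → 1/4 AA, 1/2 AO, 1/4 OO.
Type-A genotypes among offspring: AA (1/4), AO (1/2); total 3/4.
P(AA | type A) = (1/4) / (3/4) = 1/3.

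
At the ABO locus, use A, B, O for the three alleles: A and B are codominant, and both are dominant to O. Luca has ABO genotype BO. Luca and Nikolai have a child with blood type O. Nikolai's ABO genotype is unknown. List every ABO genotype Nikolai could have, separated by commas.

AO, BO, OO

For each candidate genotype of Nikolai, check whether crossing it with BO can produce every observed child phenotype.
  AA → possible child types {A, AB} ✗
  AB → possible child types {A, B, AB} ✗
  AO → possible child types {O, A, B, AB} ✓
  BB → possible child types {B} ✗
  BO → possible child types {O, B} ✓
  OO → possible child types {O, B} ✓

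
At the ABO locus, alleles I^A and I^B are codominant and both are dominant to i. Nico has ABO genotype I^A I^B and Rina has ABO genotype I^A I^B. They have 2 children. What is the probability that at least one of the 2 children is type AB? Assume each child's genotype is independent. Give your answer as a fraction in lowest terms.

ABO cross I^A I^B × I^A I^B → 1/4 A, 1/4 B, 1/2 AB.
So P(type AB) = 1/2 per child.
P(none) = (1/2)^2 = 1/4; P(at least one) = 1 − 1/4 = 3/4.

3/4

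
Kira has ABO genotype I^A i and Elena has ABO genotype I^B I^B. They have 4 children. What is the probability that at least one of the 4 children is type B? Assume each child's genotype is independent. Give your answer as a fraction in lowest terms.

15/16

ABO cross I^A i × I^B I^B → 1/2 B, 1/2 AB.
So P(type B) = 1/2 per child.
P(none) = (1/2)^4 = 1/16; P(at least one) = 1 − 1/16 = 15/16.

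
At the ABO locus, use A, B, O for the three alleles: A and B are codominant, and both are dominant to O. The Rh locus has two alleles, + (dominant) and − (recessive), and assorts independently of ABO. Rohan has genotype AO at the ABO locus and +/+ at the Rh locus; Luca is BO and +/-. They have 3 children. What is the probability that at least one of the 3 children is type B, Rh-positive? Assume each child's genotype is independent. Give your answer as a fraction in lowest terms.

37/64

ABO cross AO × BO → 1/4 O, 1/4 A, 1/4 B, 1/4 AB.
Rh cross +/+ × +/- → 1 Rh+; so P(type B, Rh-positive) = 1/4 × 1 = 1/4 per child.
P(none) = (3/4)^3 = 27/64; P(at least one) = 1 − 27/64 = 37/64.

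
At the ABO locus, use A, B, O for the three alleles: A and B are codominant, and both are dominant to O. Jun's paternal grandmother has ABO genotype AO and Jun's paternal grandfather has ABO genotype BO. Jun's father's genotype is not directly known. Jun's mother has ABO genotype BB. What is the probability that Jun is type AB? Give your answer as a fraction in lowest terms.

Jun's father's ABO genotype from AO × BO: 1/4 AB, 1/4 AO, 1/4 BO, 1/4 OO.
Crossing each possibility with the mother BB and summing P(type AB): 1/4·1/2 + 1/4·1/2 + 1/4·0 + 1/4·0 = 1/4.

1/4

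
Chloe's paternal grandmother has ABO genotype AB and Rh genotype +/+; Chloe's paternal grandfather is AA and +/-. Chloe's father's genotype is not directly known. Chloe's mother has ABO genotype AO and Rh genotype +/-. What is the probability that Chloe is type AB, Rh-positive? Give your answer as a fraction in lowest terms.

7/64

Chloe's father's ABO genotype from AB × AA: 1/2 AA, 1/2 AB.
Crossing each possibility with the mother AO and summing P(type AB): 1/2·0 + 1/2·1/4 = 1/8.
Similarly for Rh via the father's Rh distribution: P(Rh+) = 7/8.
Independent loci: 1/8 × 7/8 = 7/64.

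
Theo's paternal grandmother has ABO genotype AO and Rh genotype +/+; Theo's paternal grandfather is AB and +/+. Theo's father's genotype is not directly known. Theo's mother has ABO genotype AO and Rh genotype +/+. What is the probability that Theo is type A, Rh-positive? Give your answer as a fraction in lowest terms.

5/8

Theo's father's ABO genotype from AO × AB: 1/4 AA, 1/4 AB, 1/4 AO, 1/4 BO.
Crossing each possibility with the mother AO and summing P(type A): 1/4·1 + 1/4·1/2 + 1/4·3/4 + 1/4·1/4 = 5/8.
Similarly for Rh via the father's Rh distribution: P(Rh+) = 1.
Independent loci: 5/8 × 1 = 5/8.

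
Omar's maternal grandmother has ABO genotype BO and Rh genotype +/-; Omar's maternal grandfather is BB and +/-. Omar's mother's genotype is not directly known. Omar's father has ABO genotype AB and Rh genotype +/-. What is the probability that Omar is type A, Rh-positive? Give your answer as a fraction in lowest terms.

3/32

Omar's mother's ABO genotype from BO × BB: 1/2 BB, 1/2 BO.
Crossing each possibility with the father AB and summing P(type A): 1/2·0 + 1/2·1/4 = 1/8.
Similarly for Rh via the mother's Rh distribution: P(Rh+) = 3/4.
Independent loci: 1/8 × 3/4 = 3/32.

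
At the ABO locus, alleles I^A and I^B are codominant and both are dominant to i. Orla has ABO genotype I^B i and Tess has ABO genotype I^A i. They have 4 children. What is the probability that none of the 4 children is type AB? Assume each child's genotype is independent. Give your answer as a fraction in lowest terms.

81/256

ABO cross I^B i × I^A i → 1/4 O, 1/4 A, 1/4 B, 1/4 AB.
So P(type AB) = 1/4 per child.
P(not type AB) = 3/4 for one child; (3/4)^4 = 81/256.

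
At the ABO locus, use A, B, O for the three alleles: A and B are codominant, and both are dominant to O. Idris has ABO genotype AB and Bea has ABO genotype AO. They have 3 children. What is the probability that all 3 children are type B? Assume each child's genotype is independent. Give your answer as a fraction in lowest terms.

ABO cross AB × AO → 1/2 A, 1/4 B, 1/4 AB.
So P(type B) = 1/4 per child.
All 3 independent: (1/4)^3 = 1/64.

1/64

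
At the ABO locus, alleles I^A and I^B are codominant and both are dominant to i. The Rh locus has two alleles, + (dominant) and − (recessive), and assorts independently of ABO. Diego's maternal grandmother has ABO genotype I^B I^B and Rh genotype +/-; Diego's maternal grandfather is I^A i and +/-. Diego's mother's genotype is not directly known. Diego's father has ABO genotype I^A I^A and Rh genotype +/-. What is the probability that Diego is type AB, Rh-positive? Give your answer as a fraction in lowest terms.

Diego's mother's ABO genotype from I^B I^B × I^A i: 1/2 I^A I^B, 1/2 I^B i.
Crossing each possibility with the father I^A I^A and summing P(type AB): 1/2·1/2 + 1/2·1/2 = 1/2.
Similarly for Rh via the mother's Rh distribution: P(Rh+) = 3/4.
Independent loci: 1/2 × 3/4 = 3/8.

3/8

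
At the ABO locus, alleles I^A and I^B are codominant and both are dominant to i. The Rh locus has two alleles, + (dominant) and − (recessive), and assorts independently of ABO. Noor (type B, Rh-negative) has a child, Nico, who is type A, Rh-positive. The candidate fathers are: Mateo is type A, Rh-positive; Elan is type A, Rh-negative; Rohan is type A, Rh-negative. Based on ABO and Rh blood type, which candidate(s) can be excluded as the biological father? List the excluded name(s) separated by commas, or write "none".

Elan, Rohan

A candidate is excluded only if no genotype consistent with his phenotype could produce a type A, Rh-positive child with a type B, Rh-negative mother.
Elan (type A, Rh-): no genotype consistent with that phenotype can produce a type-A Rh+ child with a type-B mother.
Rohan (type A, Rh-): no genotype consistent with that phenotype can produce a type-A Rh+ child with a type-B mother.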